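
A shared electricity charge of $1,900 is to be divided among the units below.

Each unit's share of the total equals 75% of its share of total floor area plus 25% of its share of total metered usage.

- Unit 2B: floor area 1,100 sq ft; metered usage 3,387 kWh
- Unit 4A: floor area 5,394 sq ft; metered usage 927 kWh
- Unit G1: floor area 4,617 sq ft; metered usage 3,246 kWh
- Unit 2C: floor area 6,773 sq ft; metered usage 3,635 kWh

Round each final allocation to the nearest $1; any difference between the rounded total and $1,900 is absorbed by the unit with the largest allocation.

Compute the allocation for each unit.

Unit 2B: $231 · Unit 4A: $469 · Unit G1: $506 · Unit 2C: $694

Totals — floor area 17,884, metered usage 11,195.
Blended shares (75% floor area + 25% metered usage): Unit 2B 0.1218; Unit 4A 0.2469; Unit G1 0.2661; Unit 2C 0.3652.
Proportional shares: Unit 2B 231.36; Unit 4A 469.13; Unit G1 505.61; Unit 2C 693.91.
At nearest $1: Unit 2B $231; Unit 4A $469; Unit G1 $506; Unit 2C $694. Sum = $1,900.
Rounded total matches; no reconciliation needed.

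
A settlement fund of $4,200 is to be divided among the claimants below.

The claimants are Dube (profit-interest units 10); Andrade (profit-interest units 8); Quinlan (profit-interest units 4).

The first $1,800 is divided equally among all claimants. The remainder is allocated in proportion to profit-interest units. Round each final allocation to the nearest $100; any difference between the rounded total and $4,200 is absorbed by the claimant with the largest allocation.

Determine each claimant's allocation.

Dube: $1,700 · Andrade: $1,500 · Quinlan: $1,000

Equal tier: $1,800 ÷ 3 = $600 apiece.
Remainder $2,400 by profit-interest units (total 22): Dube 1,090.91 → $1,100; Andrade 872.73 → $900; Quinlan 436.36 → $400.
Totals: Dube $600 + $1,100 = $1,700; Andrade $600 + $900 = $1,500; Quinlan $600 + $400 = $1,000.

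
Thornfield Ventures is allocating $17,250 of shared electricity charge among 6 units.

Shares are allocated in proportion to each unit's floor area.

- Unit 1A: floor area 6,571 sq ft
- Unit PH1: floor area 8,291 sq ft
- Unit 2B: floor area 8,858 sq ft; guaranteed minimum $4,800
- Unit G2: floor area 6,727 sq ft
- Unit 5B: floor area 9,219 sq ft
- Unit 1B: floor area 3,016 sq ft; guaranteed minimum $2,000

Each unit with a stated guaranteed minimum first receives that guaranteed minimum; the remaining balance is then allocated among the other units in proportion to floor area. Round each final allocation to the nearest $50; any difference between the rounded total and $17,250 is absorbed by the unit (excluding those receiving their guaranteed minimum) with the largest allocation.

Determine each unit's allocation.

Unit 1A: $2,250; Unit PH1: $2,800; Unit 2B: $4,800; Unit G2: $2,300; Unit 5B: $3,100; Unit 1B: $2,000

Fund the minimums — Unit 2B $4,800; Unit 1B $2,000. Remaining pool $10,450.
Remaining pool split over remaining floor area 30,808: Unit 1A 2,228.87 → $2,250; Unit PH1 2,812.29 → $2,800; Unit G2 2,281.78 → $2,300; Unit 5B 3,127.06 → $3,150.
Rounding difference −$50 applied to Unit 5B → $3,100.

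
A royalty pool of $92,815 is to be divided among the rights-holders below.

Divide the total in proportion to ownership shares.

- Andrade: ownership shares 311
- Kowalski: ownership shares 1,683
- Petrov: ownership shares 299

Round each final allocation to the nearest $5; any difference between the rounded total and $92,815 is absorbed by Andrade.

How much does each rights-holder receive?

Sum of ownership shares: 2,293.
Proportional shares: Andrade 311/2,293 × $92,815 = 12,588.52; Kowalski 1,683/2,293 × $92,815 = 68,123.70; Petrov 299/2,293 × $92,815 = 12,102.78.
After rounding ($5): Andrade $12,590; Kowalski $68,125; Petrov $12,105. Sum = $92,820.
Difference $92,815 − $92,820 = −$5 applied to Andrade: Andrade becomes $12,585.

Andrade: $12,585 · Kowalski: $68,125 · Petrov: $12,105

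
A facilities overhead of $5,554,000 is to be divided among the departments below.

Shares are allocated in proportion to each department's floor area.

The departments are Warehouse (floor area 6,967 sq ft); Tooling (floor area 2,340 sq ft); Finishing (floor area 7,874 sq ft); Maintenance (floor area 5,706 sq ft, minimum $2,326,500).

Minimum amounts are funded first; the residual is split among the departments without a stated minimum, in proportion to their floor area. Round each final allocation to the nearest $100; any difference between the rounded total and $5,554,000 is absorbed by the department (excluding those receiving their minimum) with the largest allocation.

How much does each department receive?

Guaranteed amounts: Maintenance $2,326,500. Residual $3,227,500.
Residual split over remaining floor area 17,181: Warehouse 1,308,770.88 → $1,308,800; Tooling 439,575.69 → $439,600; Finishing 1,479,153.43 → $1,479,200.
Rounding difference −$100 applied to Finishing → $1,479,100.

Warehouse: $1,308,800 | Tooling: $439,600 | Finishing: $1,479,100 | Maintenance: $2,326,500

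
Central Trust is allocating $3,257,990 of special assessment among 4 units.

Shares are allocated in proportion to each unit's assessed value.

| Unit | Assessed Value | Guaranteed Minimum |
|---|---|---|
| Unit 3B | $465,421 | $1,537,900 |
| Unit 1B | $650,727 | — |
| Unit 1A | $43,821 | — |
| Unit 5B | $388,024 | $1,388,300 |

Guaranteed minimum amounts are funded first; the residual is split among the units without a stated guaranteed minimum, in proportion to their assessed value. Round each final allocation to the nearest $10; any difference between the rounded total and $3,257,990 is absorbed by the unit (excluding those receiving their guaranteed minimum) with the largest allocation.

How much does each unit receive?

Unit 3B: $1,537,900; Unit 1B: $310,860; Unit 1A: $20,930; Unit 5B: $1,388,300

Fund the minimums — Unit 3B $1,537,900; Unit 5B $1,388,300. Remaining pool $331,790.
Remaining pool split over remaining assessed value 694,548: Unit 1B 310,856.43 → $310,860; Unit 1A 20,933.57 → $20,930.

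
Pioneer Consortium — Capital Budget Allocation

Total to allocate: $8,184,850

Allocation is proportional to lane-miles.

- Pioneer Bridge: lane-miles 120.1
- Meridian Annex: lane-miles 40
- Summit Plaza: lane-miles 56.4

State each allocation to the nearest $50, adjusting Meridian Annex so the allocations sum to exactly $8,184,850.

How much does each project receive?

Lane-miles total: 216.5.
Raw shares: Pioneer Bridge 120.1/216.5 × $8,184,850 = 4,540,417.94; Meridian Annex 40/216.5 × $8,184,850 = 1,512,212.47; Summit Plaza 56.4/216.5 × $8,184,850 = 2,132,219.58.
At nearest $50: Pioneer Bridge $4,540,400; Meridian Annex $1,512,200; Summit Plaza $2,132,200. Sum = $8,184,800.
Difference $8,184,850 − $8,184,800 = +$50 applied to Meridian Annex: Meridian Annex becomes $1,512,250.

Pioneer Bridge: $4,540,400; Meridian Annex: $1,512,250; Summit Plaza: $2,132,200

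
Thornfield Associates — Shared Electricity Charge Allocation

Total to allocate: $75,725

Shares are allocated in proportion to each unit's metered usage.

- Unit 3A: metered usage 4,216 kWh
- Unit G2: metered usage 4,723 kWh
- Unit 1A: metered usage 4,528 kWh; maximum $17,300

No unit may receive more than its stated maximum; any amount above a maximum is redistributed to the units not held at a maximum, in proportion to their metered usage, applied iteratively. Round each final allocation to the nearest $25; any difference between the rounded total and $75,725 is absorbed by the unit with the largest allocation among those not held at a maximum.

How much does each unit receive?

Combined metered usage = 13,467.
Proportional shares (ignoring caps): Unit 3A 23,706.59; Unit G2 26,557.45; Unit 1A 25,460.96.
Capped: Unit 1A ($17,300); remaining pool $58,425 reallocated over remaining metered usage 8,939.
Remaining shares: Unit 3A 27,555.63 → $27,550; Unit G2 30,869.37 → $30,875.

Unit 3A: $27,550 · Unit G2: $30,875 · Unit 1A: $17,300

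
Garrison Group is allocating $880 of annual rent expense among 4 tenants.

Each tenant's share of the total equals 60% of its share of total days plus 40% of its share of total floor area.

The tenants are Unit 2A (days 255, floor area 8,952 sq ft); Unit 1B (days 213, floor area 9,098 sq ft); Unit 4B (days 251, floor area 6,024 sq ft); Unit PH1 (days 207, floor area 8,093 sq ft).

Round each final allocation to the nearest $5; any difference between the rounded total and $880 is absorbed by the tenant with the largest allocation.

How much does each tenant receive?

Days total 926; floor area total 32,167.
Blended shares (60% days + 40% floor area): Unit 2A 0.2765; Unit 1B 0.2511; Unit 4B 0.2375; Unit PH1 0.2348.
Proportional shares: Unit 2A 243.36; Unit 1B 221.01; Unit 4B 209.04; Unit PH1 206.59.
After rounding ($5): Unit 2A $245; Unit 1B $220; Unit 4B $210; Unit PH1 $205. Sum = $880.
Sum already equals the total — no adjustment.

Unit 2A: $245 | Unit 1B: $220 | Unit 4B: $210 | Unit PH1: $205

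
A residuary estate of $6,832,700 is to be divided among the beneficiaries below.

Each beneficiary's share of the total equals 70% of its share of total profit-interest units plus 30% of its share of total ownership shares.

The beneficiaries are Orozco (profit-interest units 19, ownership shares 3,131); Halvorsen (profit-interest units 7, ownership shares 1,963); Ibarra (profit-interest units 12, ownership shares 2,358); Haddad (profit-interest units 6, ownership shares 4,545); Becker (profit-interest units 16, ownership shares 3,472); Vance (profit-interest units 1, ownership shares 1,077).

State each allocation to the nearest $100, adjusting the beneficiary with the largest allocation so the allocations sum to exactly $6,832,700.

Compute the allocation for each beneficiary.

Orozco: $1,877,700 | Halvorsen: $792,000 | Ibarra: $1,233,000 | Haddad: $1,033,500 | Becker: $1,684,700 | Vance: $211,800

Totals — profit-interest units 61, ownership shares 16,546.
Combined weights (70% profit-interest units + 30% ownership shares): Orozco 0.2748; Halvorsen 0.1159; Ibarra 0.1805; Haddad 0.1513; Becker 0.2466; Vance 0.0310.
Unrounded shares: Orozco 1,877,638.22; Halvorsen 792,043.53; Ibarra 1,233,018.48; Haddad 1,033,507.94; Becker 1,684,659.09; Vance 211,832.75.
At nearest $100: Orozco $1,877,600; Halvorsen $792,000; Ibarra $1,233,000; Haddad $1,033,500; Becker $1,684,700; Vance $211,800. Sum = $6,832,600.
Difference $6,832,700 − $6,832,600 = +$100 applied to largest allocation (Orozco): Orozco becomes $1,877,700.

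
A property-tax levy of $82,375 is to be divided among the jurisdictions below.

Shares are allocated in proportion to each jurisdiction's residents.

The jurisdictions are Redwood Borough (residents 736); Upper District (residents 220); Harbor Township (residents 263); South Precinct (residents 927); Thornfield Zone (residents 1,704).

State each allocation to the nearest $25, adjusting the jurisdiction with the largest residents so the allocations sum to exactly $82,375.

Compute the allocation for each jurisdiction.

Residents total: 3,850.
Proportional shares: Redwood Borough 736/3,850 × $82,375 = 15,747.53; Upper District 220/3,850 × $82,375 = 4,707.14; Harbor Township 263/3,850 × $82,375 = 5,627.18; South Precinct 927/3,850 × $82,375 = 19,834.19; Thornfield Zone 1,704/3,850 × $82,375 = 36,458.96.
At nearest $25: Redwood Borough $15,750; Upper District $4,700; Harbor Township $5,625; South Precinct $19,825; Thornfield Zone $36,450. Sum = $82,350.
Difference $82,375 − $82,350 = +$25 applied to largest residents (Thornfield Zone): Thornfield Zone becomes $36,475.

Redwood Borough: $15,750 · Upper District: $4,700 · Harbor Township: $5,625 · South Precinct: $19,825 · Thornfield Zone: $36,475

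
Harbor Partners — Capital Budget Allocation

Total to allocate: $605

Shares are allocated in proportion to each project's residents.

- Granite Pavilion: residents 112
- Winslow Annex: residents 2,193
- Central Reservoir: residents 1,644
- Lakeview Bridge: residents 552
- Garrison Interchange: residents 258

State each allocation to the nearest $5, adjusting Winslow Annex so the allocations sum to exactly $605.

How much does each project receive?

Total residents = 4,759.
Raw shares: Granite Pavilion 112/4,759 × $605 = 14.24; Winslow Annex 2,193/4,759 × $605 = 278.79; Central Reservoir 1,644/4,759 × $605 = 209.00; Lakeview Bridge 552/4,759 × $605 = 70.17; Garrison Interchange 258/4,759 × $605 = 32.80.
Rounded to nearest $5: Granite Pavilion $15; Winslow Annex $280; Central Reservoir $210; Lakeview Bridge $70; Garrison Interchange $35. Sum = $610.
Difference $605 − $610 = −$5 applied to Winslow Annex: Winslow Annex becomes $275.

Granite Pavilion: $15 · Winslow Annex: $275 · Central Reservoir: $210 · Lakeview Bridge: $70 · Garrison Interchange: $35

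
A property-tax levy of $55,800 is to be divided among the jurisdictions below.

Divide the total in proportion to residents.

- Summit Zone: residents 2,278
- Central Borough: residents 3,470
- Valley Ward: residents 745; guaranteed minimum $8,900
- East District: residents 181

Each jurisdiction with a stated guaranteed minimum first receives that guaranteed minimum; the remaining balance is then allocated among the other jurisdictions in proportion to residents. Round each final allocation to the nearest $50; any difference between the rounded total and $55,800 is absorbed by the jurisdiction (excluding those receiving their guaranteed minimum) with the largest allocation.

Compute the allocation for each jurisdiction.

Summit Zone: $18,000 · Central Borough: $27,450 · Valley Ward: $8,900 · East District: $1,450

Fund the minimums — Valley Ward $8,900. Balance $46,900.
Balance split over remaining residents 5,929: Summit Zone 18,019.60 → $18,000; Central Borough 27,448.64 → $27,450; East District 1,431.76 → $1,450.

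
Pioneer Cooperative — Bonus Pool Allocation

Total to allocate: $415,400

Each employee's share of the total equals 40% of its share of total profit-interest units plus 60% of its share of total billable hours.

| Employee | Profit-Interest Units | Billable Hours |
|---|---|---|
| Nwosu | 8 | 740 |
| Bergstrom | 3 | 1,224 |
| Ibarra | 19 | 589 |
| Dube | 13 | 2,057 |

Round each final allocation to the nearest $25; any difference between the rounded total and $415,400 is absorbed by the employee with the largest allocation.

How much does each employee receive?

Nwosu: $70,925 | Bergstrom: $77,775 | Ibarra: $105,275 | Dube: $161,425

Profit-interest units total 43; billable hours total 4,610.
Composite weights (40% profit-interest units + 60% billable hours): Nwosu 0.1707; Bergstrom 0.1872; Ibarra 0.2534; Dube 0.3887.
Proportional shares: Nwosu 70,921.64; Bergstrom 77,768.21; Ibarra 105,263.86; Dube 161,446.28.
At nearest $25: Nwosu $70,925; Bergstrom $77,775; Ibarra $105,275; Dube $161,450. Sum = $415,425.
Difference $415,400 − $415,425 = −$25 applied to largest allocation (Dube): Dube becomes $161,425.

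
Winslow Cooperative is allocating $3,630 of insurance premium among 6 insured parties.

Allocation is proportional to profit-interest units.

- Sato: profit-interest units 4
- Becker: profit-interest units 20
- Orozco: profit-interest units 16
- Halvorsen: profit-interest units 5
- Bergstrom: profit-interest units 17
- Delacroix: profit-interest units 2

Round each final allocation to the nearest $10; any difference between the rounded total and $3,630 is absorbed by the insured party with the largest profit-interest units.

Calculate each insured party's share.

Sato: $230 · Becker: $1,140 · Orozco: $910 · Halvorsen: $280 · Bergstrom: $960 · Delacroix: $110

Combined profit-interest units = 64.
Proportional shares: Sato 4/64 × $3,630 = 226.88; Becker 20/64 × $3,630 = 1,134.38; Orozco 16/64 × $3,630 = 907.50; Halvorsen 5/64 × $3,630 = 283.59; Bergstrom 17/64 × $3,630 = 964.22; Delacroix 2/64 × $3,630 = 113.44.
Rounded to nearest $10: Sato $230; Becker $1,130; Orozco $910; Halvorsen $280; Bergstrom $960; Delacroix $110. Sum = $3,620.
Difference $3,630 − $3,620 = +$10 applied to largest profit-interest units (Becker): Becker becomes $1,140.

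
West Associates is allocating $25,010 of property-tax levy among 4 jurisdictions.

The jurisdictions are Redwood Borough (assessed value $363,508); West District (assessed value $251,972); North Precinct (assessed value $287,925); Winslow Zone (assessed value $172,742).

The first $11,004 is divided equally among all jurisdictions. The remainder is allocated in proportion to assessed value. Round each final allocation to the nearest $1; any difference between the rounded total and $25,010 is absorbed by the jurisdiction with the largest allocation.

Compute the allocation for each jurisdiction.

Equal tier: $11,004 ÷ 4 = $2,751 apiece.
Remainder $14,006 by assessed value (total 1,076,147): Redwood Borough 4,731.04 → $4,731; West District 3,279.40 → $3,279; North Precinct 3,747.33 → $3,747; Winslow Zone 2,248.23 → $2,248.
Rounding difference +$1 on remainder applied to Redwood Borough.
Totals: Redwood Borough $2,751 + $4,732 = $7,483; West District $2,751 + $3,279 = $6,030; North Precinct $2,751 + $3,747 = $6,498; Winslow Zone $2,751 + $2,248 = $4,999.

Redwood Borough: $7,483 | West District: $6,030 | North Precinct: $6,498 | Winslow Zone: $4,999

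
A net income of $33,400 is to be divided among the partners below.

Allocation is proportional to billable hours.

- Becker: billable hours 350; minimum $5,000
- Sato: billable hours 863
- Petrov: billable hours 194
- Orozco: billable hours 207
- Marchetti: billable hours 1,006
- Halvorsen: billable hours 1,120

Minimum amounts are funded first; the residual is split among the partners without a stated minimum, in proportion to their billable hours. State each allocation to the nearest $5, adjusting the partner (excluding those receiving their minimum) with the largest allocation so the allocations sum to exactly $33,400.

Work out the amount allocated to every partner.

Becker: $5,000 · Sato: $7,230 · Petrov: $1,625 · Orozco: $1,735 · Marchetti: $8,430 · Halvorsen: $9,380

Fund the minimums — Becker $5,000. Remaining pool $28,400.
Remaining pool split over remaining billable hours 3,390: Sato 7,229.85 → $7,230; Petrov 1,625.25 → $1,625; Orozco 1,734.16 → $1,735; Marchetti 8,427.85 → $8,430; Halvorsen 9,382.89 → $9,385.
Rounding difference −$5 applied to Halvorsen → $9,380.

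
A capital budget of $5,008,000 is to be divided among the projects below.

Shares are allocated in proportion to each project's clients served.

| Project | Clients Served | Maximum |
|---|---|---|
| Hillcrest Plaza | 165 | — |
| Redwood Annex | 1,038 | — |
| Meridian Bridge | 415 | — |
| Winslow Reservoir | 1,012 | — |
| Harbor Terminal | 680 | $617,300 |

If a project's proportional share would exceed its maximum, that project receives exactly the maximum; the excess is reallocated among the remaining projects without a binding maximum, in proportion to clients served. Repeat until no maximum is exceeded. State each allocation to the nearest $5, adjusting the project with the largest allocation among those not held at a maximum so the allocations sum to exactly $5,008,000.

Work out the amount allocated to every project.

Total clients served = 3,310.
Unconstrained shares: Hillcrest Plaza 249,643.50; Redwood Annex 1,570,484.59; Meridian Bridge 627,891.24; Winslow Reservoir 1,531,146.83; Harbor Terminal 1,028,833.84.
Capped: Harbor Terminal ($617,300); residual $4,390,700 reallocated over remaining clients served 2,630.
Redistributed shares: Hillcrest Plaza 275,462.17 → $275,460; Redwood Annex 1,732,907.45 → $1,732,905; Meridian Bridge 692,829.09 → $692,830; Winslow Reservoir 1,689,501.29 → $1,689,500.
Rounding difference +$5 applied to Redwood Annex → $1,732,910.

Hillcrest Plaza: $275,460; Redwood Annex: $1,732,910; Meridian Bridge: $692,830; Winslow Reservoir: $1,689,500; Harbor Terminal: $617,300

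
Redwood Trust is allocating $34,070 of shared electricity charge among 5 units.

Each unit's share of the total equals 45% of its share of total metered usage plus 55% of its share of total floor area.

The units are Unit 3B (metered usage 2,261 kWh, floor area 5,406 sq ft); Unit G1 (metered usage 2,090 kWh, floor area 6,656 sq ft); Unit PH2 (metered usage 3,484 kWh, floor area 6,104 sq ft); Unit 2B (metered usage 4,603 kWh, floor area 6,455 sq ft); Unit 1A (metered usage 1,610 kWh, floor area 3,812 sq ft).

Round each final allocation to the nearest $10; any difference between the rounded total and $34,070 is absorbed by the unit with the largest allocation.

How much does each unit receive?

Metered usage total 14,048; floor area total 28,433.
Composite weights (45% metered usage + 55% floor area): Unit 3B 0.1770; Unit G1 0.1957; Unit PH2 0.2297; Unit 2B 0.2723; Unit 1A 0.1253.
Unrounded shares: Unit 3B 6,030.35; Unit G1 6,667.53; Unit PH2 7,825.10; Unit 2B 9,277.66; Unit 1A 4,269.36.
At nearest $10: Unit 3B $6,030; Unit G1 $6,670; Unit PH2 $7,830; Unit 2B $9,280; Unit 1A $4,270. Sum = $34,080.
Difference $34,070 − $34,080 = −$10 applied to largest allocation (Unit 2B): Unit 2B becomes $9,270.

Unit 3B: $6,030 · Unit G1: $6,670 · Unit PH2: $7,830 · Unit 2B: $9,270 · Unit 1A: $4,270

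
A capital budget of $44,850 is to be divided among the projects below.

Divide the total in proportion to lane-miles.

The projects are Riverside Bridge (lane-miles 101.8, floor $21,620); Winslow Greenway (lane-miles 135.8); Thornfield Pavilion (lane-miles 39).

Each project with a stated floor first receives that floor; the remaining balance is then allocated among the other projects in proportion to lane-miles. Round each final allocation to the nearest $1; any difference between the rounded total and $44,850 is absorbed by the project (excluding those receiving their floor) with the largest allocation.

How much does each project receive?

Riverside Bridge: $21,620 | Winslow Greenway: $18,047 | Thornfield Pavilion: $5,183

Minimums first: Riverside Bridge $21,620. Remaining pool $23,230.
Remaining pool split over remaining lane-miles 174.8: Winslow Greenway 18,047.11 → $18,047; Thornfield Pavilion 5,182.89 → $5,183.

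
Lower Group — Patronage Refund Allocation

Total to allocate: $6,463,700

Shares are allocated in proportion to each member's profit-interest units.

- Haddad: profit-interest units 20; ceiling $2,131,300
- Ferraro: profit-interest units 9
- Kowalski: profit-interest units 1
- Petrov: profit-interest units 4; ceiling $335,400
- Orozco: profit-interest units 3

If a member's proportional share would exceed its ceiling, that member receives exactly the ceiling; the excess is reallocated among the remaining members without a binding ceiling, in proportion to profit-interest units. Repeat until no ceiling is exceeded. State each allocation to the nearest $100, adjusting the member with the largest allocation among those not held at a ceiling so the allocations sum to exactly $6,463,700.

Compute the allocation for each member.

Haddad: $2,131,300 | Ferraro: $2,767,100 | Kowalski: $307,500 | Petrov: $335,400 | Orozco: $922,400

Total profit-interest units = 37.
Proportional shares (ignoring caps): Haddad 3,493,891.89; Ferraro 1,572,251.35; Kowalski 174,694.59; Petrov 698,778.38; Orozco 524,083.78.
Cap binds for Haddad ($2,131,300), Petrov ($335,400); residual $3,997,000 reallocated over remaining profit-interest units 13.
Remaining shares: Ferraro 2,767,153.85 → $2,767,200; Kowalski 307,461.54 → $307,500; Orozco 922,384.62 → $922,400.
Rounding difference −$100 applied to Ferraro → $2,767,100.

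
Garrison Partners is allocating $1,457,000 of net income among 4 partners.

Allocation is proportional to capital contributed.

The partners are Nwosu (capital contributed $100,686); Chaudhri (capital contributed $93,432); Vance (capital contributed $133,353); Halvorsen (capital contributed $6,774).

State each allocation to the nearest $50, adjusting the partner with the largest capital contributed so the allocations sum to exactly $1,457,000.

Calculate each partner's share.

Nwosu: $438,900; Chaudhri: $407,300; Vance: $581,250; Halvorsen: $29,550

Total capital contributed = 100,686 + 93,432 + 133,353 + 6,774 = 334,245.
Raw shares: Nwosu 438,898.12; Chaudhri 407,277.37; Vance 581,296.12; Halvorsen 29,528.39.
At nearest $50: Nwosu $438,900; Chaudhri $407,300; Vance $581,300; Halvorsen $29,550. Sum = $1,457,050.
Difference $1,457,000 − $1,457,050 = −$50 applied to largest capital contributed (Vance): Vance becomes $581,250.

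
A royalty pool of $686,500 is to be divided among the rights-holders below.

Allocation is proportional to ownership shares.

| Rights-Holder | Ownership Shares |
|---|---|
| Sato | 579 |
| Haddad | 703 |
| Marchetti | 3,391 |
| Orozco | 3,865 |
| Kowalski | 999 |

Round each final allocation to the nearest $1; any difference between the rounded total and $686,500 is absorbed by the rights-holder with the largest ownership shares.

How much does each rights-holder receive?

Sato: $41,678; Haddad: $50,604; Marchetti: $244,094; Orozco: $278,213; Kowalski: $71,911

Combined ownership shares = 9,537.
Proportional shares: Sato 579/9,537 × $686,500 = 41,678.04; Haddad 703/9,537 × $686,500 = 50,603.91; Marchetti 3,391/9,537 × $686,500 = 244,093.69; Orozco 3,865/9,537 × $686,500 = 278,213.54; Kowalski 999/9,537 × $686,500 = 71,910.82.
Rounded to nearest $1: Sato $41,678; Haddad $50,604; Marchetti $244,094; Orozco $278,214; Kowalski $71,911. Sum = $686,501.
Difference $686,500 − $686,501 = −$1 applied to largest ownership shares (Orozco): Orozco becomes $278,213.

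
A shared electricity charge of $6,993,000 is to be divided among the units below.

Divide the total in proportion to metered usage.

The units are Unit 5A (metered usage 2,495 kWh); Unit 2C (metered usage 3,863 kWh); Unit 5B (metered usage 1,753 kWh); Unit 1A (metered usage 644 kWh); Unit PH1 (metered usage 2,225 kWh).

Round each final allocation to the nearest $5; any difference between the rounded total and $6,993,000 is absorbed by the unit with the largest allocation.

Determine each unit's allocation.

Metered usage total: 10,980.
Unrounded shares: Unit 5A 2,495/10,980 × $6,993,000 = 1,589,028.69; Unit 2C 3,863/10,980 × $6,993,000 = 2,460,287.70; Unit 5B 1,753/10,980 × $6,993,000 = 1,116,459.84; Unit 1A 644/10,980 × $6,993,000 = 410,154.10; Unit PH1 2,225/10,980 × $6,993,000 = 1,417,069.67.
Rounded to nearest $5: Unit 5A $1,589,030; Unit 2C $2,460,290; Unit 5B $1,116,460; Unit 1A $410,155; Unit PH1 $1,417,070. Sum = $6,993,005.
Difference $6,993,000 − $6,993,005 = −$5 applied to largest allocation (Unit 2C): Unit 2C becomes $2,460,285.

Unit 5A: $1,589,030 · Unit 2C: $2,460,285 · Unit 5B: $1,116,460 · Unit 1A: $410,155 · Unit PH1: $1,417,070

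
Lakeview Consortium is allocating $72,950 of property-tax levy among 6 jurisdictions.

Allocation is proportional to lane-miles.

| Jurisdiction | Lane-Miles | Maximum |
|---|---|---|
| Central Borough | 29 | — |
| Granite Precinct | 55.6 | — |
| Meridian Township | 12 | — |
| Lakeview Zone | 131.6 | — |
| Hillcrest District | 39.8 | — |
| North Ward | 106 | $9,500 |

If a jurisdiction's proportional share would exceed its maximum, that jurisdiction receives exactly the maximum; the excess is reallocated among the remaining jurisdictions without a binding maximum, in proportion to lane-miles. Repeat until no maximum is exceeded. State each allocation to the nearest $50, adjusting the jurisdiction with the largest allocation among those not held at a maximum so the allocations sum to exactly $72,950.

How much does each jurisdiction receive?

Sum of lane-miles: 374.
Unconstrained shares: Central Borough 5,656.55; Granite Precinct 10,844.97; Meridian Township 2,340.64; Lakeview Zone 25,669.04; Hillcrest District 7,763.13; North Ward 20,675.67.
Capped: North Ward ($9,500); residual $63,450 reallocated over remaining lane-miles 268.
Shares after redistribution: Central Borough 6,865.86 → $6,850; Granite Precinct 13,163.51 → $13,150; Meridian Township 2,841.04 → $2,850; Lakeview Zone 31,156.79 → $31,150; Hillcrest District 9,422.80 → $9,400.
Rounding difference +$50 applied to Lakeview Zone → $31,200.

Central Borough: $6,850; Granite Precinct: $13,150; Meridian Township: $2,850; Lakeview Zone: $31,200; Hillcrest District: $9,400; North Ward: $9,500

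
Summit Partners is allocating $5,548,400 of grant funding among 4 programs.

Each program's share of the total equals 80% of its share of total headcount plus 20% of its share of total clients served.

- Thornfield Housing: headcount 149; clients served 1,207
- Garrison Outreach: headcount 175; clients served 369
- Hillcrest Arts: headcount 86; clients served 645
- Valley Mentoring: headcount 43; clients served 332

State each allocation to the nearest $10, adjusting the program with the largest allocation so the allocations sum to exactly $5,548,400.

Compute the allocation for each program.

Totals — headcount 453, clients served 2,553.
Composite weights (80% headcount + 20% clients served): Thornfield Housing 0.3577; Garrison Outreach 0.3380; Hillcrest Arts 0.2024; Valley Mentoring 0.1019.
Raw shares: Thornfield Housing 1,984,607.66; Garrison Outreach 1,875,125.84; Hillcrest Arts 1,123,024.84; Valley Mentoring 565,641.66.
Rounded to nearest $10: Thornfield Housing $1,984,610; Garrison Outreach $1,875,130; Hillcrest Arts $1,123,020; Valley Mentoring $565,640. Sum = $5,548,400.
Rounded total matches; no reconciliation needed.

Thornfield Housing: $1,984,610; Garrison Outreach: $1,875,130; Hillcrest Arts: $1,123,020; Valley Mentoring: $565,640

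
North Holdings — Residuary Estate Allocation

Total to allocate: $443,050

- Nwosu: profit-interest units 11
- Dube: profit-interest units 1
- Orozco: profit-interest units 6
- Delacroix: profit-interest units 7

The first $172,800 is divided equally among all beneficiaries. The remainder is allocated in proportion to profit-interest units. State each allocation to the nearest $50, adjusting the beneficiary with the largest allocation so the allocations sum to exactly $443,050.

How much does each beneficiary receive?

First tranche $172,800 split equally: $43,200 each.
Remainder $270,250 by profit-interest units (total 25): Nwosu 118,910.00 → $118,900; Dube 10,810.00 → $10,800; Orozco 64,860.00 → $64,850; Delacroix 75,670.00 → $75,650.
Rounding difference +$50 on remainder applied to Nwosu.
Totals: Nwosu $43,200 + $118,950 = $162,150; Dube $43,200 + $10,800 = $54,000; Orozco $43,200 + $64,850 = $108,050; Delacroix $43,200 + $75,650 = $118,850.

Nwosu: $162,150; Dube: $54,000; Orozco: $108,050; Delacroix: $118,850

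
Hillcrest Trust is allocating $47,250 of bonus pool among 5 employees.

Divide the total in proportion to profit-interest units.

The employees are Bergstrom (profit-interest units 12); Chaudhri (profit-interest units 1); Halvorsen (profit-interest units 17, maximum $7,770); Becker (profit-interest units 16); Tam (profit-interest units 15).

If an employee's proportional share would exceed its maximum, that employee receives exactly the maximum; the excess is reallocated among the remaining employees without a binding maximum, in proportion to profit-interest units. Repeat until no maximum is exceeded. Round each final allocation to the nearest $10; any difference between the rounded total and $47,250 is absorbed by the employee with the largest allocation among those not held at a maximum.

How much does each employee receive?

Bergstrom: $10,770 · Chaudhri: $900 · Halvorsen: $7,770 · Becker: $14,350 · Tam: $13,460

Total profit-interest units = 61.
Unconstrained shares: Bergstrom 9,295.08; Chaudhri 774.59; Halvorsen 13,168.03; Becker 12,393.44; Tam 11,618.85.
Held at cap: Halvorsen ($7,770); remaining pool $39,480 reallocated over remaining profit-interest units 44.
Shares after redistribution: Bergstrom 10,767.27 → $10,770; Chaudhri 897.27 → $900; Becker 14,356.36 → $14,360; Tam 13,459.09 → $13,460.
Rounding difference −$10 applied to Becker → $14,350.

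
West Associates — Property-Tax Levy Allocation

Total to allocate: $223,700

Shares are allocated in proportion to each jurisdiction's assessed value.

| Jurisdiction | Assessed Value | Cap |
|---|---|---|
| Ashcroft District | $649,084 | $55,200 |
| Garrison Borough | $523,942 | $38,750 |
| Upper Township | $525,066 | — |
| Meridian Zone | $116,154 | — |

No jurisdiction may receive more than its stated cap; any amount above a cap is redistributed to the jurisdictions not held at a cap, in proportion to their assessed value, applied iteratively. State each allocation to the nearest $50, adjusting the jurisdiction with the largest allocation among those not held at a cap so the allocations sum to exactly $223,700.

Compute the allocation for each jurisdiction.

Ashcroft District: $55,200 · Garrison Borough: $38,750 · Upper Township: $106,250 · Meridian Zone: $23,500

Assessed value total: 1,814,246.
Unconstrained shares: Ashcroft District 80,033.30; Garrison Borough 64,603.05; Upper Township 64,741.64; Meridian Zone 14,322.01.
Cap binds for Ashcroft District ($55,200), Garrison Borough ($38,750); residual $129,750 reallocated over remaining assessed value 641,220.
Shares after redistribution: Upper Township 106,246.40 → $106,250; Meridian Zone 23,503.60 → $23,500.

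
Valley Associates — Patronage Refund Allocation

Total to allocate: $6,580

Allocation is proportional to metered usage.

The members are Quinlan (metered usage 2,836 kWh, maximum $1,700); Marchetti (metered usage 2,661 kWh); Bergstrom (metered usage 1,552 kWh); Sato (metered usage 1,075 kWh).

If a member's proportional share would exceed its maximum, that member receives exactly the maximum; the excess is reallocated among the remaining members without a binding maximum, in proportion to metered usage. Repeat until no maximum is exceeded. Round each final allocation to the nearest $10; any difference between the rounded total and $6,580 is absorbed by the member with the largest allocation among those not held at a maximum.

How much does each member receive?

Metered usage total: 8,124.
Proportional shares (ignoring caps): Quinlan 2,297.01; Marchetti 2,155.27; Bergstrom 1,257.04; Sato 870.69.
Capped: Quinlan ($1,700); residual $4,880 reallocated over remaining metered usage 5,288.
Redistributed shares: Marchetti 2,455.69 → $2,460; Bergstrom 1,432.25 → $1,430; Sato 992.06 → $990.

Quinlan: $1,700 | Marchetti: $2,460 | Bergstrom: $1,430 | Sato: $990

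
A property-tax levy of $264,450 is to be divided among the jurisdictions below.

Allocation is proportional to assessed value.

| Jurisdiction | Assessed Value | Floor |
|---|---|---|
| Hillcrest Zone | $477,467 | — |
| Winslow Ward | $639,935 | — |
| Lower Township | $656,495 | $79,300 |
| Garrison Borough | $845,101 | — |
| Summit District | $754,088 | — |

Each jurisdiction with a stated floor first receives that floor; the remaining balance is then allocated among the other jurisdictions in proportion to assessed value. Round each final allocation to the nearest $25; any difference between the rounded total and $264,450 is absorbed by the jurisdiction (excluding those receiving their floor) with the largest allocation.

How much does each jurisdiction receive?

Fund the minimums — Lower Township $79,300. Residual $185,150.
Residual split over remaining assessed value 2,716,591: Hillcrest Zone 32,541.89 → $32,550; Winslow Ward 43,614.94 → $43,625; Garrison Borough 57,598.09 → $57,600; Summit District 51,395.07 → $51,400.
Rounding difference −$25 applied to Garrison Borough → $57,575.

Hillcrest Zone: $32,550; Winslow Ward: $43,625; Lower Township: $79,300; Garrison Borough: $57,575; Summit District: $51,400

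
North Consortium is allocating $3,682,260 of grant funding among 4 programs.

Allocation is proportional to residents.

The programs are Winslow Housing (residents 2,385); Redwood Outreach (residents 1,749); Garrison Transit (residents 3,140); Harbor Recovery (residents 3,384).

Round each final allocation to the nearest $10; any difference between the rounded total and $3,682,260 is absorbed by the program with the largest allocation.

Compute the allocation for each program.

Residents total: 10,658.
Raw shares: Winslow Housing 2,385/10,658 × $3,682,260 = 823,999.82; Redwood Outreach 1,749/10,658 × $3,682,260 = 604,266.54; Garrison Transit 3,140/10,658 × $3,682,260 = 1,084,846.73; Harbor Recovery 3,384/10,658 × $3,682,260 = 1,169,146.92.
At nearest $10: Winslow Housing $824,000; Redwood Outreach $604,270; Garrison Transit $1,084,850; Harbor Recovery $1,169,150. Sum = $3,682,270.
Difference $3,682,260 − $3,682,270 = −$10 applied to largest allocation (Harbor Recovery): Harbor Recovery becomes $1,169,140.

Winslow Housing: $824,000 | Redwood Outreach: $604,270 | Garrison Transit: $1,084,850 | Harbor Recovery: $1,169,140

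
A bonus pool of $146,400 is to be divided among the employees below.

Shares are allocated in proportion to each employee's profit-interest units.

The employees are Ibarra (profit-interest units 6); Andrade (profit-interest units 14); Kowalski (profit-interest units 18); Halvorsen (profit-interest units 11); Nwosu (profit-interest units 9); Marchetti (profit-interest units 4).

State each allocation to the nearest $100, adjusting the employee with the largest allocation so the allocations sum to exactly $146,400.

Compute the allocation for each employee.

Ibarra: $14,200 | Andrade: $33,100 | Kowalski: $42,400 | Halvorsen: $26,000 | Nwosu: $21,300 | Marchetti: $9,400

Sum of profit-interest units: 62.
Proportional shares: Ibarra 6/62 × $146,400 = 14,167.74; Andrade 14/62 × $146,400 = 33,058.06; Kowalski 18/62 × $146,400 = 42,503.23; Halvorsen 11/62 × $146,400 = 25,974.19; Nwosu 9/62 × $146,400 = 21,251.61; Marchetti 4/62 × $146,400 = 9,445.16.
At nearest $100: Ibarra $14,200; Andrade $33,100; Kowalski $42,500; Halvorsen $26,000; Nwosu $21,300; Marchetti $9,400. Sum = $146,500.
Difference $146,400 − $146,500 = −$100 applied to largest allocation (Kowalski): Kowalski becomes $42,400.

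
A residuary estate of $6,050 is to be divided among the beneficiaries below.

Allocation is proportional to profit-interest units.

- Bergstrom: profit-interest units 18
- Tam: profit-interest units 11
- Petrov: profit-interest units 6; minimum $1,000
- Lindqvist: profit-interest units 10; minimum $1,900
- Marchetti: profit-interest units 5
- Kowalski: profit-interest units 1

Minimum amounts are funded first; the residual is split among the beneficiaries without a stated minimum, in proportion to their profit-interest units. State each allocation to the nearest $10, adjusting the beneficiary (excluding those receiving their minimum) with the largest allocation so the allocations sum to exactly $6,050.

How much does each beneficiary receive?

Bergstrom: $1,620 · Tam: $990 · Petrov: $1,000 · Lindqvist: $1,900 · Marchetti: $450 · Kowalski: $90

Minimums first: Petrov $1,000; Lindqvist $1,900. Residual $3,150.
Residual split over remaining profit-interest units 35: Bergstrom 1,620.00 → $1,620; Tam 990.00 → $990; Marchetti 450.00 → $450; Kowalski 90.00 → $90.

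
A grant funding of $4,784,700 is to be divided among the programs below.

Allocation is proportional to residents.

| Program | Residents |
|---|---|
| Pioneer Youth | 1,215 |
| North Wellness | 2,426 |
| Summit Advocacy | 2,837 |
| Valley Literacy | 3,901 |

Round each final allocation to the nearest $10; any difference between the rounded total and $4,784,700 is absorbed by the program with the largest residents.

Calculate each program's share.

Pioneer Youth: $560,110 · North Wellness: $1,118,380 · Summit Advocacy: $1,307,850 · Valley Literacy: $1,798,360

Total residents = 10,379.
Unrounded shares: Pioneer Youth 1,215/10,379 × $4,784,700 = 560,112.78; North Wellness 2,426/10,379 × $4,784,700 = 1,118,381.56; Summit Advocacy 2,837/10,379 × $4,784,700 = 1,307,851.81; Valley Literacy 3,901/10,379 × $4,784,700 = 1,798,353.86.
At nearest $10: Pioneer Youth $560,110; North Wellness $1,118,380; Summit Advocacy $1,307,850; Valley Literacy $1,798,350. Sum = $4,784,690.
Difference $4,784,700 − $4,784,690 = +$10 applied to largest residents (Valley Literacy): Valley Literacy becomes $1,798,360.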